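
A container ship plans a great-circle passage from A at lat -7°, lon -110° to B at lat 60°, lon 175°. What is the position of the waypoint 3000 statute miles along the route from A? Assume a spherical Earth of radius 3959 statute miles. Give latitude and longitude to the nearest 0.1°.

Convert each endpoint to a unit vector on the sphere (x = cos φ cos λ, y = cos φ sin λ, z = sin φ).
The central angle between the endpoints is δ = arccos(p₁·p₂) ≈ 1.548 rad (88.7°). The total great-circle distance is δ·R ≈ 1.548 × 3959 ≈ 6128 mi, so the target fraction is f = 3000/6128 ≈ 0.490.
Interpolate at f ≈ 0.490 with slerp weights a = sin((1−f)δ)/sin δ ≈ 0.711, b = sin(fδ)/sin δ ≈ 0.687.
p = a·p₁ + b·p₂ ≈ (-0.584, -0.633, 0.509); φ = arcsin(p_z) ≈ 30.58°, λ = atan2(p_y, p_x) ≈ -132.69°.

≈ lat 30.6°, lon -132.7°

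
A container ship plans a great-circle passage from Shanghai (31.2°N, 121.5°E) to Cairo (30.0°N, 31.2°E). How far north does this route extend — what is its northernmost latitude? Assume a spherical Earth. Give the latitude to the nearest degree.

The great circle lies in the plane with unit normal n̂ = (p₁ × p₂)/|p₁ × p₂|.
Here n̂_z ≈ -0.766; the vertex latitude is φ_max = arccos|n̂_z| ≈ 40.0°.

≈ 40°N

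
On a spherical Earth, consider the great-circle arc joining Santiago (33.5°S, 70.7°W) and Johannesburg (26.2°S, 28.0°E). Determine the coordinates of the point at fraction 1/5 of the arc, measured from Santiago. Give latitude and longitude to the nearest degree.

≈ 39°S, 51°W

From cos δ = sin φ₁ sin φ₂ + cos φ₁ cos φ₂ cos Δλ, the central angle is δ ≈ 1.440 rad (82.5°).
Interpolate at f = 1/5 with slerp weights a = sin((1−f)δ)/sin δ ≈ 0.921, b = sin(fδ)/sin δ ≈ 0.286.
p = a·p₁ + b·p₂ ≈ (0.481, -0.605, -0.635); φ = arcsin(p_z) ≈ -39.42°, λ = atan2(p_y, p_x) ≈ -51.50°.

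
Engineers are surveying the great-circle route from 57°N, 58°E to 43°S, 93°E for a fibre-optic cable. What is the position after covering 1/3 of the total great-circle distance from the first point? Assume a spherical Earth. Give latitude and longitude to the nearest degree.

Write both endpoints as unit vectors p₁, p₂ with components (cos φ cos λ, cos φ sin λ, sin φ).
The central angle between the endpoints is δ = arccos(p₁·p₂) ≈ 1.819 rad (104.2°).
Interpolate at f = 1/3 with slerp weights a = sin((1−f)δ)/sin δ ≈ 0.966, b = sin(fδ)/sin δ ≈ 0.588.
p = a·p₁ + b·p₂ ≈ (0.256, 0.876, 0.409); φ = arcsin(p_z) ≈ 24.16°, λ = atan2(p_y, p_x) ≈ 73.68°.

≈ 24°N, 74°E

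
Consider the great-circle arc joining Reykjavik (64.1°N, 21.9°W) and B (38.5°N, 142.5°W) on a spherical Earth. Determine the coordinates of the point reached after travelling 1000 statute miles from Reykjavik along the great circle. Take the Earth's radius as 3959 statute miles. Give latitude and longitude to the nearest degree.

≈ (71°N, 56°W)

From cos δ = sin φ₁ sin φ₂ + cos φ₁ cos φ₂ cos Δλ, the central angle is δ ≈ 1.175 rad (67.3°). The total great-circle distance is δ·R ≈ 1.175 × 3959 ≈ 4650 mi, so the target fraction is f = 1000/4650 ≈ 0.215.
Interpolate at f ≈ 0.215 with slerp weights a = sin((1−f)δ)/sin δ ≈ 0.864, b = sin(fδ)/sin δ ≈ 0.271.
p = a·p₁ + b·p₂ ≈ (0.182, -0.270, 0.946); φ = arcsin(p_z) ≈ 71.01°, λ = atan2(p_y, p_x) ≈ -56.02°.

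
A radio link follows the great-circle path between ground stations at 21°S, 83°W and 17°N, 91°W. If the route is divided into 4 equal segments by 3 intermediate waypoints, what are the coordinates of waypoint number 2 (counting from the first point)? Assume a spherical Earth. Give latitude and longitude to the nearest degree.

≈ 2°S, 87°W

From cos δ = sin φ₁ sin φ₂ + cos φ₁ cos φ₂ cos Δλ, the central angle is δ ≈ 0.677 rad (38.8°).
Interpolate at f = 2/4 with slerp weights a = sin((1−f)δ)/sin δ ≈ 0.530, b = sin(fδ)/sin δ ≈ 0.530.
p = a·p₁ + b·p₂ ≈ (0.051, -0.998, -0.035); φ = arcsin(p_z) ≈ -2.00°, λ = atan2(p_y, p_x) ≈ -87.05°.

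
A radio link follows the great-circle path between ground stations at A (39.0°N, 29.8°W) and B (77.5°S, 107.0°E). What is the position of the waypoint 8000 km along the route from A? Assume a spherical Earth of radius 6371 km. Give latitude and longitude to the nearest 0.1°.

≈ (31.7°S, 15.6°W)

The haversine formula gives a central angle δ ≈ 2.399 rad (137.5°) between the endpoints. The total great-circle distance is δ·R ≈ 2.399 × 6371 ≈ 15287 km, so the target fraction is f = 8000/15287 ≈ 0.523.
Interpolate at f ≈ 0.523 with slerp weights a = sin((1−f)δ)/sin δ ≈ 1.347, b = sin(fδ)/sin δ ≈ 1.407.
p = a·p₁ + b·p₂ ≈ (0.819, -0.229, -0.526); φ = arcsin(p_z) ≈ -31.73°, λ = atan2(p_y, p_x) ≈ -15.62°.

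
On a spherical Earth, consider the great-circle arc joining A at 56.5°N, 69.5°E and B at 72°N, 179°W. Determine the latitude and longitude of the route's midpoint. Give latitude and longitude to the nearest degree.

≈ 74°N, 103°E

Write both endpoints as unit vectors p₁, p₂ with components (cos φ cos λ, cos φ sin λ, sin φ).
The central angle between the endpoints is δ = arccos(p₁·p₂) ≈ 0.752 rad (43.1°).
Interpolate at f = 1/2 with slerp weights a = sin((1−f)δ)/sin δ ≈ 0.538, b = sin(fδ)/sin δ ≈ 0.538.
p = a·p₁ + b·p₂ ≈ (-0.062, 0.275, 0.959); φ = arcsin(p_z) ≈ 73.62°, λ = atan2(p_y, p_x) ≈ 102.74°.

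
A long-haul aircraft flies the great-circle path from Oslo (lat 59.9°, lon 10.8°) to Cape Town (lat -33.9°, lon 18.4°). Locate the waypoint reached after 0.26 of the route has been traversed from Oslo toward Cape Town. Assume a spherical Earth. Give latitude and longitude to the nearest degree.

≈ lat 36°, lon 14°

Write both endpoints as unit vectors p₁, p₂ with components (cos φ cos λ, cos φ sin λ, sin φ).
The central angle between the endpoints is δ = arccos(p₁·p₂) ≈ 1.641 rad (94.0°).
Interpolate at f = 0.26 with slerp weights a = sin((1−f)δ)/sin δ ≈ 0.939, b = sin(fδ)/sin δ ≈ 0.415.
p = a·p₁ + b·p₂ ≈ (0.789, 0.197, 0.581); φ = arcsin(p_z) ≈ 35.55°, λ = atan2(p_y, p_x) ≈ 14.01°.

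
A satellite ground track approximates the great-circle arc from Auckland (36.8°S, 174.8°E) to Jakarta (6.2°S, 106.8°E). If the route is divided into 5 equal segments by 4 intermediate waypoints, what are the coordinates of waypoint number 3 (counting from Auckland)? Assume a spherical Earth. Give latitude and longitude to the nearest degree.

Write both endpoints as unit vectors p₁, p₂ with components (cos φ cos λ, cos φ sin λ, sin φ).
The central angle between the endpoints is δ = arccos(p₁·p₂) ≈ 1.199 rad (68.7°).
Interpolate at f = 3/5 with slerp weights a = sin((1−f)δ)/sin δ ≈ 0.495, b = sin(fδ)/sin δ ≈ 0.707.
p = a·p₁ + b·p₂ ≈ (-0.598, 0.709, -0.373); φ = arcsin(p_z) ≈ -21.91°, λ = atan2(p_y, p_x) ≈ 130.15°.

≈ (22°S, 130°E)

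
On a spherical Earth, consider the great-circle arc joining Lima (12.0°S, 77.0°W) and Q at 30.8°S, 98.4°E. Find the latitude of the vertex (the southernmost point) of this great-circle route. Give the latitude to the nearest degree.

The great circle lies in the plane with unit normal n̂ = (p₁ × p₂)/|p₁ × p₂|.
Here n̂_z ≈ +0.099; the vertex latitude is φ_max = arccos|n̂_z| ≈ 84.3°.
Check via Clairaut: cos φ_max = |cos φ₁| · sin C = cos(12.0°)·sin(174.2°) ≈ 0.099, again giving ≈ 84.3°.

≈ 84°S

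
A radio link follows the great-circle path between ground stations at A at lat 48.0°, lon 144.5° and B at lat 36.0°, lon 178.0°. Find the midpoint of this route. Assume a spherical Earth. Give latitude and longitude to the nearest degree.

Convert each endpoint to a unit vector on the sphere (x = cos φ cos λ, y = cos φ sin λ, z = sin φ).
The central angle between the endpoints is δ = arccos(p₁·p₂) ≈ 0.477 rad (27.3°).
Interpolate at f = 1/2 with slerp weights a = sin((1−f)δ)/sin δ ≈ 0.515, b = sin(fδ)/sin δ ≈ 0.515.
p = a·p₁ + b·p₂ ≈ (-0.696, 0.214, 0.685); φ = arcsin(p_z) ≈ 43.23°, λ = atan2(p_y, p_x) ≈ 162.88°.

≈ lat 43°, lon 163°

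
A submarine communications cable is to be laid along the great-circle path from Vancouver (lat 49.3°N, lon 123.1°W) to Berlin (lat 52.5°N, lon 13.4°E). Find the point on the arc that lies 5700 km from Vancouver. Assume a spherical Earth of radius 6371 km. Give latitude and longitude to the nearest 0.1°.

Write both endpoints as unit vectors p₁, p₂ with components (cos φ cos λ, cos φ sin λ, sin φ).
The central angle between the endpoints is δ = arccos(p₁·p₂) ≈ 1.252 rad (71.7°). The total great-circle distance is δ·R ≈ 1.252 × 6371 ≈ 7976 km, so the target fraction is f = 5700/7976 ≈ 0.715.
Interpolate at f ≈ 0.715 with slerp weights a = sin((1−f)δ)/sin δ ≈ 0.368, b = sin(fδ)/sin δ ≈ 0.821.
p = a·p₁ + b·p₂ ≈ (0.355, -0.085, 0.931); φ = arcsin(p_z) ≈ 68.57°, λ = atan2(p_y, p_x) ≈ -13.50°.

≈ lat 68.6°N, lon 13.5°W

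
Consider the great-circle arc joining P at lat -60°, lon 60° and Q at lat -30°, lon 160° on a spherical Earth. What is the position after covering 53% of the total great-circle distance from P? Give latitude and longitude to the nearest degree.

≈ lat -55°, lon 131°

The haversine formula gives a central angle δ ≈ 1.205 rad (69.0°) between the endpoints.
Interpolate at f = 0.53 with slerp weights a = sin((1−f)δ)/sin δ ≈ 0.575, b = sin(fδ)/sin δ ≈ 0.638.
p = a·p₁ + b·p₂ ≈ (-0.376, 0.438, -0.817); φ = arcsin(p_z) ≈ -54.76°, λ = atan2(p_y, p_x) ≈ 130.64°.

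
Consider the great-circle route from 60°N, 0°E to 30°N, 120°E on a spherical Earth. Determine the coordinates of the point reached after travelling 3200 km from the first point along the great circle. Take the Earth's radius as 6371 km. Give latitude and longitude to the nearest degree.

≈ 66°N, 65°E

Convert each endpoint to a unit vector on the sphere (x = cos φ cos λ, y = cos φ sin λ, z = sin φ).
The central angle between the endpoints is δ = arccos(p₁·p₂) ≈ 1.353 rad (77.5°). The total great-circle distance is δ·R ≈ 1.353 × 6371 ≈ 8617 km, so the target fraction is f = 3200/8617 ≈ 0.371.
Interpolate at f ≈ 0.371 with slerp weights a = sin((1−f)δ)/sin δ ≈ 0.770, b = sin(fδ)/sin δ ≈ 0.493.
p = a·p₁ + b·p₂ ≈ (0.171, 0.370, 0.913); φ = arcsin(p_z) ≈ 65.95°, λ = atan2(p_y, p_x) ≈ 65.14°.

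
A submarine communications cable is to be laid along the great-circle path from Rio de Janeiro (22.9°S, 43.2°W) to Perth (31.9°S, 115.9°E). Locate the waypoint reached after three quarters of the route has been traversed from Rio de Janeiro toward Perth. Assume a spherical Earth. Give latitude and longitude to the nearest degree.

≈ 58°S, 94°E

Write both endpoints as unit vectors p₁, p₂ with components (cos φ cos λ, cos φ sin λ, sin φ).
The central angle between the endpoints is δ = arccos(p₁·p₂) ≈ 2.123 rad (121.7°).
Interpolate at f = 3/4 with slerp weights a = sin((1−f)δ)/sin δ ≈ 0.595, b = sin(fδ)/sin δ ≈ 1.175.
p = a·p₁ + b·p₂ ≈ (-0.036, 0.522, -0.852); φ = arcsin(p_z) ≈ -58.45°, λ = atan2(p_y, p_x) ≈ 93.96°.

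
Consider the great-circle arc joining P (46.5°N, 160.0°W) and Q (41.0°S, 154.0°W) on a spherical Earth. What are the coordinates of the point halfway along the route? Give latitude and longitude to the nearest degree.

The haversine formula gives a central angle δ ≈ 1.530 rad (87.7°) between the endpoints.
Interpolate at f = 1/2 with slerp weights a = sin((1−f)δ)/sin δ ≈ 0.693, b = sin(fδ)/sin δ ≈ 0.693.
p = a·p₁ + b·p₂ ≈ (-0.918, -0.392, 0.048); φ = arcsin(p_z) ≈ 2.75°, λ = atan2(p_y, p_x) ≈ -156.86°.

≈ (3°N, 157°W)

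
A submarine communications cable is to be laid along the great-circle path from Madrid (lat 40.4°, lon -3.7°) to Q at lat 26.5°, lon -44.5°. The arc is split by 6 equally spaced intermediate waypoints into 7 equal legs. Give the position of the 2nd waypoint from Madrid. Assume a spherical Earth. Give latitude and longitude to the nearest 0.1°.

From cos δ = sin φ₁ sin φ₂ + cos φ₁ cos φ₂ cos Δλ, the central angle is δ ≈ 0.635 rad (36.4°).
Interpolate at f = 2/7 with slerp weights a = sin((1−f)δ)/sin δ ≈ 0.739, b = sin(fδ)/sin δ ≈ 0.304.
p = a·p₁ + b·p₂ ≈ (0.756, -0.227, 0.614); φ = arcsin(p_z) ≈ 37.91°, λ = atan2(p_y, p_x) ≈ -16.73°.

≈ lat 37.9°, lon -16.7°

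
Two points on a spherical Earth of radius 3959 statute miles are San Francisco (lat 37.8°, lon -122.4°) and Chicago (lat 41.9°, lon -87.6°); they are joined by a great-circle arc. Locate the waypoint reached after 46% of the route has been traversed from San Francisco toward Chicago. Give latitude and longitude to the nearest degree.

Write both endpoints as unit vectors p₁, p₂ with components (cos φ cos λ, cos φ sin λ, sin φ).
The central angle between the endpoints is δ = arccos(p₁·p₂) ≈ 0.468 rad (26.8°).
Interpolate at f = 0.46 with slerp weights a = sin((1−f)δ)/sin δ ≈ 0.554, b = sin(fδ)/sin δ ≈ 0.474.
p = a·p₁ + b·p₂ ≈ (-0.220, -0.722, 0.656); φ = arcsin(p_z) ≈ 41.00°, λ = atan2(p_y, p_x) ≈ -106.94°.

≈ lat 41°, lon -107°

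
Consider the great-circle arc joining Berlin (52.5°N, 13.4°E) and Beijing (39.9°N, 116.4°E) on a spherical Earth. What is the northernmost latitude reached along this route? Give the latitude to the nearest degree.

≈ 60°N

The great circle lies in the plane with unit normal n̂ = (p₁ × p₂)/|p₁ × p₂|.
Here n̂_z ≈ +0.497; the vertex latitude is φ_max = arccos|n̂_z| ≈ 60.2°.
Check via Clairaut: cos φ_max = |cos φ₁| · sin C = cos(52.5°)·sin(54.8°) ≈ 0.497, again giving ≈ 60.2°.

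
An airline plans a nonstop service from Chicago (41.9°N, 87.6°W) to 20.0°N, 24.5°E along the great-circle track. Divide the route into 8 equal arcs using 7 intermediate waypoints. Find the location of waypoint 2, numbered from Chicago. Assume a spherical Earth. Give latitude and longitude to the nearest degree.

The haversine formula gives a central angle δ ≈ 1.606 rad (92.0°) between the endpoints.
Interpolate at f = 2/8 with slerp weights a = sin((1−f)δ)/sin δ ≈ 0.934, b = sin(fδ)/sin δ ≈ 0.391.
p = a·p₁ + b·p₂ ≈ (0.363, -0.542, 0.758); φ = arcsin(p_z) ≈ 49.25°, λ = atan2(p_y, p_x) ≈ -56.17°.

≈ 49°N, 56°W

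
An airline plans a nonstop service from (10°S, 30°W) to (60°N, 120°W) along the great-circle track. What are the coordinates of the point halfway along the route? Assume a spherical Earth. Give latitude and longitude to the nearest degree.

Write both endpoints as unit vectors p₁, p₂ with components (cos φ cos λ, cos φ sin λ, sin φ).
The central angle between the endpoints is δ = arccos(p₁·p₂) ≈ 1.722 rad (98.6°).
Interpolate at f = 1/2 with slerp weights a = sin((1−f)δ)/sin δ ≈ 0.767, b = sin(fδ)/sin δ ≈ 0.767.
p = a·p₁ + b·p₂ ≈ (0.462, -0.710, 0.531); φ = arcsin(p_z) ≈ 32.08°, λ = atan2(p_y, p_x) ≈ -56.92°.

≈ (32°N, 57°W)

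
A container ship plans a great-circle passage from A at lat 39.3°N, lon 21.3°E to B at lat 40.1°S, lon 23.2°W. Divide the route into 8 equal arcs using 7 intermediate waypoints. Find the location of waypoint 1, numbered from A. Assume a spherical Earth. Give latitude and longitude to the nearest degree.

Write both endpoints as unit vectors p₁, p₂ with components (cos φ cos λ, cos φ sin λ, sin φ).
The central angle between the endpoints is δ = arccos(p₁·p₂) ≈ 1.557 rad (89.2°).
Interpolate at f = 1/8 with slerp weights a = sin((1−f)δ)/sin δ ≈ 0.978, b = sin(fδ)/sin δ ≈ 0.193.
p = a·p₁ + b·p₂ ≈ (0.841, 0.217, 0.495); φ = arcsin(p_z) ≈ 29.68°, λ = atan2(p_y, p_x) ≈ 14.45°.

≈ lat 30°N, lon 14°E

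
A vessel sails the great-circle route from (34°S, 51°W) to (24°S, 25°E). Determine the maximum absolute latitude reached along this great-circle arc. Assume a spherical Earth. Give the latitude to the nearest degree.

≈ 36°S

The great circle lies in the plane with unit normal n̂ = (p₁ × p₂)/|p₁ × p₂|.
Here n̂_z ≈ +0.806; the vertex latitude is φ_max = arccos|n̂_z| ≈ 36.3°.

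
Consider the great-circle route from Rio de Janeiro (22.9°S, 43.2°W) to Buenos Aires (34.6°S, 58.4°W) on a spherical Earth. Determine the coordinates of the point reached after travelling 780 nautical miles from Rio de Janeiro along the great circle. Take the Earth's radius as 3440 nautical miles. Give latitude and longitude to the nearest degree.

≈ 32°S, 54°W

Convert each endpoint to a unit vector on the sphere (x = cos φ cos λ, y = cos φ sin λ, z = sin φ).
The central angle between the endpoints is δ = arccos(p₁·p₂) ≈ 0.309 rad (17.7°). The total great-circle distance is δ·R ≈ 0.309 × 3440 ≈ 1062 nmi, so the target fraction is f = 780/1062 ≈ 0.734.
Interpolate at f ≈ 0.734 with slerp weights a = sin((1−f)δ)/sin δ ≈ 0.270, b = sin(fδ)/sin δ ≈ 0.740.
p = a·p₁ + b·p₂ ≈ (0.500, -0.689, -0.525); φ = arcsin(p_z) ≈ -31.67°, λ = atan2(p_y, p_x) ≈ -54.01°.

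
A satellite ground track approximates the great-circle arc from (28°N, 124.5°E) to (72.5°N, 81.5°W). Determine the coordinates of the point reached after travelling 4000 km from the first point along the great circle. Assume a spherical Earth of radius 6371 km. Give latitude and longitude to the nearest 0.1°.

Convert each endpoint to a unit vector on the sphere (x = cos φ cos λ, y = cos φ sin λ, z = sin φ).
The central angle between the endpoints is δ = arccos(p₁·p₂) ≈ 1.360 rad (77.9°). The total great-circle distance is δ·R ≈ 1.360 × 6371 ≈ 8665 km, so the target fraction is f = 4000/8665 ≈ 0.462.
Interpolate at f ≈ 0.462 with slerp weights a = sin((1−f)δ)/sin δ ≈ 0.684, b = sin(fδ)/sin δ ≈ 0.601.
p = a·p₁ + b·p₂ ≈ (-0.315, 0.319, 0.894); φ = arcsin(p_z) ≈ 63.36°, λ = atan2(p_y, p_x) ≈ 134.67°.

≈ (63.4°N, 134.7°E)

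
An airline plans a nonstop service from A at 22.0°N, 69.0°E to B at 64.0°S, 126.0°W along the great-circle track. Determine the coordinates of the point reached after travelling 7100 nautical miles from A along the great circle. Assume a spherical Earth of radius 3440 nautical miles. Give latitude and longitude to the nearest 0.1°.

≈ 79.3°S, 163.1°W

Write both endpoints as unit vectors p₁, p₂ with components (cos φ cos λ, cos φ sin λ, sin φ).
The central angle between the endpoints is δ = arccos(p₁·p₂) ≈ 2.388 rad (136.8°). The total great-circle distance is δ·R ≈ 2.388 × 3440 ≈ 8215 nmi, so the target fraction is f = 7100/8215 ≈ 0.864.
Interpolate at f ≈ 0.864 with slerp weights a = sin((1−f)δ)/sin δ ≈ 0.465, b = sin(fδ)/sin δ ≈ 1.287.
p = a·p₁ + b·p₂ ≈ (-0.177, -0.054, -0.983); φ = arcsin(p_z) ≈ -79.34°, λ = atan2(p_y, p_x) ≈ -163.14°.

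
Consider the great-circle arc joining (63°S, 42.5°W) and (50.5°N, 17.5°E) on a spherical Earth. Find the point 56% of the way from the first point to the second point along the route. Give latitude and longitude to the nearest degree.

Write both endpoints as unit vectors p₁, p₂ with components (cos φ cos λ, cos φ sin λ, sin φ).
The central angle between the endpoints is δ = arccos(p₁·p₂) ≈ 2.145 rad (122.9°).
Interpolate at f = 0.56 with slerp weights a = sin((1−f)δ)/sin δ ≈ 0.964, b = sin(fδ)/sin δ ≈ 1.111.
p = a·p₁ + b·p₂ ≈ (0.997, -0.083, -0.002); φ = arcsin(p_z) ≈ -0.14°, λ = atan2(p_y, p_x) ≈ -4.78°.

≈ (0°N, 5°W)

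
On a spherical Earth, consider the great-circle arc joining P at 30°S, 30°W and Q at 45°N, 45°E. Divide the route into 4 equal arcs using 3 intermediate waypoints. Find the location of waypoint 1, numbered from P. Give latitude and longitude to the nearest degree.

≈ 11°S, 12°W

Convert each endpoint to a unit vector on the sphere (x = cos φ cos λ, y = cos φ sin λ, z = sin φ).
The central angle between the endpoints is δ = arccos(p₁·p₂) ≈ 1.767 rad (101.2°).
Interpolate at f = 1/4 with slerp weights a = sin((1−f)δ)/sin δ ≈ 0.989, b = sin(fδ)/sin δ ≈ 0.436.
p = a·p₁ + b·p₂ ≈ (0.960, -0.210, -0.186); φ = arcsin(p_z) ≈ -10.74°, λ = atan2(p_y, p_x) ≈ -12.36°.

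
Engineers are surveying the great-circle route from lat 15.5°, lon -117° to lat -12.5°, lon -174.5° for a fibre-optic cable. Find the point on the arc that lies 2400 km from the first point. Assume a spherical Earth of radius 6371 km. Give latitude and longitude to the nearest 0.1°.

The haversine formula gives a central angle δ ≈ 1.107 rad (63.4°) between the endpoints. The total great-circle distance is δ·R ≈ 1.107 × 6371 ≈ 7051 km, so the target fraction is f = 2400/7051 ≈ 0.340.
Interpolate at f ≈ 0.340 with slerp weights a = sin((1−f)δ)/sin δ ≈ 0.746, b = sin(fδ)/sin δ ≈ 0.411.
p = a·p₁ + b·p₂ ≈ (-0.726, -0.679, 0.110); φ = arcsin(p_z) ≈ 6.33°, λ = atan2(p_y, p_x) ≈ -136.93°.

≈ lat 6.3°, lon -136.9°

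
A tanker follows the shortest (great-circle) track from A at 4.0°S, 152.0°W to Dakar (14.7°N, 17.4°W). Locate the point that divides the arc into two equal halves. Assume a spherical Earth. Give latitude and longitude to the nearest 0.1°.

≈ 13.6°N, 86.8°W

The haversine formula gives a central angle δ ≈ 2.340 rad (134.0°) between the endpoints.
Interpolate at f = 1/2 with slerp weights a = sin((1−f)δ)/sin δ ≈ 1.281, b = sin(fδ)/sin δ ≈ 1.281.
p = a·p₁ + b·p₂ ≈ (0.054, -0.970, 0.236); φ = arcsin(p_z) ≈ 13.63°, λ = atan2(p_y, p_x) ≈ -86.81°.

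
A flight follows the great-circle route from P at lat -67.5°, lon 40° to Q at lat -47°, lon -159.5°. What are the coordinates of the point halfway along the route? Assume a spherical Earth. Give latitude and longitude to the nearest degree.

The haversine formula gives a central angle δ ≈ 1.127 rad (64.6°) between the endpoints.
Interpolate at f = 1/2 with slerp weights a = sin((1−f)δ)/sin δ ≈ 0.591, b = sin(fδ)/sin δ ≈ 0.591.
p = a·p₁ + b·p₂ ≈ (-0.204, 0.004, -0.979); φ = arcsin(p_z) ≈ -78.20°, λ = atan2(p_y, p_x) ≈ 178.82°.

≈ lat -78°, lon 179°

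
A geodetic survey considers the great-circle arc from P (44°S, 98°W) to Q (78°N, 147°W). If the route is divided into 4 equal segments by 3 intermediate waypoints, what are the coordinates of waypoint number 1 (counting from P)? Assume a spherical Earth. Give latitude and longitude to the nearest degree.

≈ (13°S, 104°W)

From cos δ = sin φ₁ sin φ₂ + cos φ₁ cos φ₂ cos Δλ, the central angle is δ ≈ 2.191 rad (125.5°).
Interpolate at f = 1/4 with slerp weights a = sin((1−f)δ)/sin δ ≈ 1.226, b = sin(fδ)/sin δ ≈ 0.640.
p = a·p₁ + b·p₂ ≈ (-0.234, -0.946, -0.225); φ = arcsin(p_z) ≈ -13.03°, λ = atan2(p_y, p_x) ≈ -103.92°.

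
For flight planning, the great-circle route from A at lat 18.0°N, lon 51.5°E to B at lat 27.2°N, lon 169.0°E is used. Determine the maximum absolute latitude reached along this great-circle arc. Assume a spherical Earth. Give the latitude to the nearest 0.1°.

The great circle lies in the plane with unit normal n̂ = (p₁ × p₂)/|p₁ × p₂|.
Here n̂_z ≈ +0.775; the vertex latitude is φ_max = arccos|n̂_z| ≈ 39.2°.
Check via Clairaut: cos φ_max = |cos φ₁| · sin C = cos(18.0°)·sin(54.6°) ≈ 0.775, again giving ≈ 39.2°.

≈ 39.2°N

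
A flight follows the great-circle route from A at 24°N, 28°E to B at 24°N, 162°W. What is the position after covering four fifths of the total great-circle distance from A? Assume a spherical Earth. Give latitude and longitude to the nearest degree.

≈ 49°N, 170°W

Convert each endpoint to a unit vector on the sphere (x = cos φ cos λ, y = cos φ sin λ, z = sin φ).
The central angle between the endpoints is δ = arccos(p₁·p₂) ≈ 2.287 rad (131.0°).
Interpolate at f = 4/5 with slerp weights a = sin((1−f)δ)/sin δ ≈ 0.585, b = sin(fδ)/sin δ ≈ 1.281.
p = a·p₁ + b·p₂ ≈ (-0.641, -0.111, 0.759); φ = arcsin(p_z) ≈ 49.41°, λ = atan2(p_y, p_x) ≈ -170.20°.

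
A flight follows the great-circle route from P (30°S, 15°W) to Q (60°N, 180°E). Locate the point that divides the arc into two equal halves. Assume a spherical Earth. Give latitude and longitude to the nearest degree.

≈ (42°N, 34°W)

The haversine formula gives a central angle δ ≈ 2.589 rad (148.4°) between the endpoints.
Interpolate at f = 1/2 with slerp weights a = sin((1−f)δ)/sin δ ≈ 1.834, b = sin(fδ)/sin δ ≈ 1.834.
p = a·p₁ + b·p₂ ≈ (0.617, -0.411, 0.671); φ = arcsin(p_z) ≈ 42.15°, λ = atan2(p_y, p_x) ≈ -33.67°.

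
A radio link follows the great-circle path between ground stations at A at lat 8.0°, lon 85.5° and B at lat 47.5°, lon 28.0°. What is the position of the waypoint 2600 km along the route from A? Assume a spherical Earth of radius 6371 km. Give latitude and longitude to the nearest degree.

≈ lat 25°, lon 69°

The haversine formula gives a central angle δ ≈ 1.090 rad (62.5°) between the endpoints. The total great-circle distance is δ·R ≈ 1.090 × 6371 ≈ 6947 km, so the target fraction is f = 2600/6947 ≈ 0.374.
Interpolate at f ≈ 0.374 with slerp weights a = sin((1−f)δ)/sin δ ≈ 0.711, b = sin(fδ)/sin δ ≈ 0.448.
p = a·p₁ + b·p₂ ≈ (0.322, 0.844, 0.429); φ = arcsin(p_z) ≈ 25.40°, λ = atan2(p_y, p_x) ≈ 69.10°.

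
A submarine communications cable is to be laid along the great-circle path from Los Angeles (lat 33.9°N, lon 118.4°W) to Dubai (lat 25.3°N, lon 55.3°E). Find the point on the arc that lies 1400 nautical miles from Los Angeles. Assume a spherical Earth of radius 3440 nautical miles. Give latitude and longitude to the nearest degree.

Write both endpoints as unit vectors p₁, p₂ with components (cos φ cos λ, cos φ sin λ, sin φ).
The central angle between the endpoints is δ = arccos(p₁·p₂) ≈ 2.103 rad (120.5°). The total great-circle distance is δ·R ≈ 2.103 × 3440 ≈ 7235 nmi, so the target fraction is f = 1400/7235 ≈ 0.194.
Interpolate at f ≈ 0.194 with slerp weights a = sin((1−f)δ)/sin δ ≈ 1.151, b = sin(fδ)/sin δ ≈ 0.459.
p = a·p₁ + b·p₂ ≈ (-0.218, -0.499, 0.839); φ = arcsin(p_z) ≈ 56.99°, λ = atan2(p_y, p_x) ≈ -113.60°.

≈ lat 57°N, lon 114°W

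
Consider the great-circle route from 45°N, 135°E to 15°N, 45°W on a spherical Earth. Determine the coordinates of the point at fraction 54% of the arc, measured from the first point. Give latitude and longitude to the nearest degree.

Convert each endpoint to a unit vector on the sphere (x = cos φ cos λ, y = cos φ sin λ, z = sin φ).
The central angle between the endpoints is δ = arccos(p₁·p₂) ≈ 2.094 rad (120.0°).
Interpolate at f = 0.54 with slerp weights a = sin((1−f)δ)/sin δ ≈ 0.948, b = sin(fδ)/sin δ ≈ 1.045.
p = a·p₁ + b·p₂ ≈ (0.240, -0.240, 0.941); φ = arcsin(p_z) ≈ 70.20°, λ = atan2(p_y, p_x) ≈ -45.00°.

≈ 70°N, 45°W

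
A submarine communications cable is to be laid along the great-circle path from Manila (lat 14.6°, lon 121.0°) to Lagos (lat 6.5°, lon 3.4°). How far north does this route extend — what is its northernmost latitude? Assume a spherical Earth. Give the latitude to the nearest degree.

The great circle lies in the plane with unit normal n̂ = (p₁ × p₂)/|p₁ × p₂|.
Here n̂_z ≈ -0.937; the vertex latitude is φ_max = arccos|n̂_z| ≈ 20.4°.
Check via Clairaut: cos φ_max = |cos φ₁| · sin C = cos(14.6°)·sin(75.6°) ≈ 0.937, again giving ≈ 20.4°.

≈ 20°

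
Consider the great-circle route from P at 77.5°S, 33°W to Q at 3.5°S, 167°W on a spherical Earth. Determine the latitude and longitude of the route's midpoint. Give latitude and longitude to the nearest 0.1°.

The haversine formula gives a central angle δ ≈ 1.661 rad (95.2°) between the endpoints.
Interpolate at f = 1/2 with slerp weights a = sin((1−f)δ)/sin δ ≈ 0.741, b = sin(fδ)/sin δ ≈ 0.741.
p = a·p₁ + b·p₂ ≈ (-0.587, -0.254, -0.769); φ = arcsin(p_z) ≈ -50.28°, λ = atan2(p_y, p_x) ≈ -156.59°.

≈ 50.3°S, 156.6°W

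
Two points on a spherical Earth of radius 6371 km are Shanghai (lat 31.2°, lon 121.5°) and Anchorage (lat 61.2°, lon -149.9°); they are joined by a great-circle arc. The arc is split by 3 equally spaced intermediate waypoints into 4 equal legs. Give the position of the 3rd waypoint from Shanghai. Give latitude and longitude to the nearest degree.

≈ lat 61°, lon 177°

From cos δ = sin φ₁ sin φ₂ + cos φ₁ cos φ₂ cos Δλ, the central angle is δ ≈ 1.088 rad (62.4°).
Interpolate at f = 3/4 with slerp weights a = sin((1−f)δ)/sin δ ≈ 0.303, b = sin(fδ)/sin δ ≈ 0.822.
p = a·p₁ + b·p₂ ≈ (-0.478, 0.023, 0.878); φ = arcsin(p_z) ≈ 61.39°, λ = atan2(p_y, p_x) ≈ 177.30°.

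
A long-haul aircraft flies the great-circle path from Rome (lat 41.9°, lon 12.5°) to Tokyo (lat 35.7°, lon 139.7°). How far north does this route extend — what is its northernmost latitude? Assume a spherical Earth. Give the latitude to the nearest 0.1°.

The great circle lies in the plane with unit normal n̂ = (p₁ × p₂)/|p₁ × p₂|.
Here n̂_z ≈ +0.482; the vertex latitude is φ_max = arccos|n̂_z| ≈ 61.2°.
Check via Clairaut: cos φ_max = |cos φ₁| · sin C = cos(41.9°)·sin(40.3°) ≈ 0.482, again giving ≈ 61.2°.

≈ 61.2°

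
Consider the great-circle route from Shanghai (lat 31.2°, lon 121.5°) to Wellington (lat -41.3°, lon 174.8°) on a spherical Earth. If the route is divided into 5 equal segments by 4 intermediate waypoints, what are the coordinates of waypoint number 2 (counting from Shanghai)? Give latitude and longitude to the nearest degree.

≈ lat 2°, lon 142°

Write both endpoints as unit vectors p₁, p₂ with components (cos φ cos λ, cos φ sin λ, sin φ).
The central angle between the endpoints is δ = arccos(p₁·p₂) ≈ 1.529 rad (87.6°).
Interpolate at f = 2/5 with slerp weights a = sin((1−f)δ)/sin δ ≈ 0.795, b = sin(fδ)/sin δ ≈ 0.575.
p = a·p₁ + b·p₂ ≈ (-0.785, 0.619, 0.032); φ = arcsin(p_z) ≈ 1.86°, λ = atan2(p_y, p_x) ≈ 141.76°.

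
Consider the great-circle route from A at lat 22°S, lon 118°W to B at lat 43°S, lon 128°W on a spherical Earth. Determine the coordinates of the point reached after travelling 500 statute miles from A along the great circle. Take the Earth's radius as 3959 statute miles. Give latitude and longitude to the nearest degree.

Write both endpoints as unit vectors p₁, p₂ with components (cos φ cos λ, cos φ sin λ, sin φ).
The central angle between the endpoints is δ = arccos(p₁·p₂) ≈ 0.394 rad (22.6°). The total great-circle distance is δ·R ≈ 0.394 × 3959 ≈ 1561 mi, so the target fraction is f = 500/1561 ≈ 0.320.
Interpolate at f ≈ 0.320 with slerp weights a = sin((1−f)δ)/sin δ ≈ 0.689, b = sin(fδ)/sin δ ≈ 0.328.
p = a·p₁ + b·p₂ ≈ (-0.448, -0.753, -0.482); φ = arcsin(p_z) ≈ -28.81°, λ = atan2(p_y, p_x) ≈ -120.72°.

≈ lat 29°S, lon 121°W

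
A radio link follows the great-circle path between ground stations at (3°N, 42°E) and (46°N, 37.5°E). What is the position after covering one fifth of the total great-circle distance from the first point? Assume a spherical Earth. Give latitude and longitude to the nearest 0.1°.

The haversine formula gives a central angle δ ≈ 0.754 rad (43.2°) between the endpoints.
Interpolate at f = 1/5 with slerp weights a = sin((1−f)δ)/sin δ ≈ 0.829, b = sin(fδ)/sin δ ≈ 0.219.
p = a·p₁ + b·p₂ ≈ (0.736, 0.647, 0.201); φ = arcsin(p_z) ≈ 11.61°, λ = atan2(p_y, p_x) ≈ 41.30°.

≈ (11.6°N, 41.3°E)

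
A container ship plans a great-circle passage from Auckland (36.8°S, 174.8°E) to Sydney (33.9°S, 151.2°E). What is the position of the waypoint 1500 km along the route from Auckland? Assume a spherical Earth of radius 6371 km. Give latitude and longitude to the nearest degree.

The haversine formula gives a central angle δ ≈ 0.339 rad (19.4°) between the endpoints. The total great-circle distance is δ·R ≈ 0.339 × 6371 ≈ 2159 km, so the target fraction is f = 1500/2159 ≈ 0.695.
Interpolate at f ≈ 0.695 with slerp weights a = sin((1−f)δ)/sin δ ≈ 0.311, b = sin(fδ)/sin δ ≈ 0.702.
p = a·p₁ + b·p₂ ≈ (-0.758, 0.303, -0.577); φ = arcsin(p_z) ≈ -35.27°, λ = atan2(p_y, p_x) ≈ 158.20°.

≈ (35°S, 158°E)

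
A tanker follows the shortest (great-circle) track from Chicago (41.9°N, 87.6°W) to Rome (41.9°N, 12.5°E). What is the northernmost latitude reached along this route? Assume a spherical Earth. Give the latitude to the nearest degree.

The great circle lies in the plane with unit normal n̂ = (p₁ × p₂)/|p₁ × p₂|.
Here n̂_z ≈ +0.582; the vertex latitude is φ_max = arccos|n̂_z| ≈ 54.4°.
Check via Clairaut: cos φ_max = |cos φ₁| · sin C = cos(41.9°)·sin(51.4°) ≈ 0.582, again giving ≈ 54.4°.

≈ 54°N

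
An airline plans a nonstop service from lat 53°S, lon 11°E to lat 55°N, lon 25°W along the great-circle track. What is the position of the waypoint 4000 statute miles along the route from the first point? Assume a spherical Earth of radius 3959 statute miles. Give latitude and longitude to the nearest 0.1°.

From cos δ = sin φ₁ sin φ₂ + cos φ₁ cos φ₂ cos Δλ, the central angle is δ ≈ 1.955 rad (112.0°). The total great-circle distance is δ·R ≈ 1.955 × 3959 ≈ 7740 mi, so the target fraction is f = 4000/7740 ≈ 0.517.
Interpolate at f ≈ 0.517 with slerp weights a = sin((1−f)δ)/sin δ ≈ 0.874, b = sin(fδ)/sin δ ≈ 0.914.
p = a·p₁ + b·p₂ ≈ (0.991, -0.121, 0.050); φ = arcsin(p_z) ≈ 2.88°, λ = atan2(p_y, p_x) ≈ -6.96°.

≈ lat 2.9°N, lon 7.0°W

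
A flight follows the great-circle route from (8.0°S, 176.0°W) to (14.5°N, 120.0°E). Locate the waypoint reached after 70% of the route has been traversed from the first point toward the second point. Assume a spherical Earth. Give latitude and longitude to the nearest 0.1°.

The haversine formula gives a central angle δ ≈ 1.175 rad (67.3°) between the endpoints.
Interpolate at f = 0.70 with slerp weights a = sin((1−f)δ)/sin δ ≈ 0.374, b = sin(fδ)/sin δ ≈ 0.794.
p = a·p₁ + b·p₂ ≈ (-0.754, 0.640, 0.147); φ = arcsin(p_z) ≈ 8.44°, λ = atan2(p_y, p_x) ≈ 139.68°.

≈ (8.4°N, 139.7°E)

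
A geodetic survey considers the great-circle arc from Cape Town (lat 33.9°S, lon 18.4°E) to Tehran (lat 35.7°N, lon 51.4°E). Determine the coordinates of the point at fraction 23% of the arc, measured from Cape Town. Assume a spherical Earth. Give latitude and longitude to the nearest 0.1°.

Write both endpoints as unit vectors p₁, p₂ with components (cos φ cos λ, cos φ sin λ, sin φ).
The central angle between the endpoints is δ = arccos(p₁·p₂) ≈ 1.329 rad (76.1°).
Interpolate at f = 0.23 with slerp weights a = sin((1−f)δ)/sin δ ≈ 0.879, b = sin(fδ)/sin δ ≈ 0.310.
p = a·p₁ + b·p₂ ≈ (0.850, 0.427, -0.310); φ = arcsin(p_z) ≈ -18.04°, λ = atan2(p_y, p_x) ≈ 26.69°.

≈ lat 18.0°S, lon 26.7°E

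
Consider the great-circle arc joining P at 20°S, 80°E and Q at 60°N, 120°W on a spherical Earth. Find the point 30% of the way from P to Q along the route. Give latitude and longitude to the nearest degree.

The haversine formula gives a central angle δ ≈ 2.400 rad (137.5°) between the endpoints.
Interpolate at f = 0.30 with slerp weights a = sin((1−f)δ)/sin δ ≈ 1.472, b = sin(fδ)/sin δ ≈ 0.977.
p = a·p₁ + b·p₂ ≈ (-0.004, 0.940, 0.342); φ = arcsin(p_z) ≈ 20.02°, λ = atan2(p_y, p_x) ≈ 90.24°.

≈ 20°N, 90°E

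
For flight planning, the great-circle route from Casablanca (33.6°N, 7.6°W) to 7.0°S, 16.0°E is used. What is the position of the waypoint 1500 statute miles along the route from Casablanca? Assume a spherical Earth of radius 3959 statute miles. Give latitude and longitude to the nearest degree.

≈ 15°N, 5°E

Write both endpoints as unit vectors p₁, p₂ with components (cos φ cos λ, cos φ sin λ, sin φ).
The central angle between the endpoints is δ = arccos(p₁·p₂) ≈ 0.809 rad (46.4°). The total great-circle distance is δ·R ≈ 0.809 × 3959 ≈ 3203 mi, so the target fraction is f = 1500/3203 ≈ 0.468.
Interpolate at f ≈ 0.468 with slerp weights a = sin((1−f)δ)/sin δ ≈ 0.576, b = sin(fδ)/sin δ ≈ 0.511.
p = a·p₁ + b·p₂ ≈ (0.963, 0.076, 0.257); φ = arcsin(p_z) ≈ 14.87°, λ = atan2(p_y, p_x) ≈ 4.53°.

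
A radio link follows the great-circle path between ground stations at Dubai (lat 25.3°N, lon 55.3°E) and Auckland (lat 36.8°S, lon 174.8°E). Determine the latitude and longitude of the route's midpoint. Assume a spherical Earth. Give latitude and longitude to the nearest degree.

Write both endpoints as unit vectors p₁, p₂ with components (cos φ cos λ, cos φ sin λ, sin φ).
The central angle between the endpoints is δ = arccos(p₁·p₂) ≈ 2.230 rad (127.8°).
Interpolate at f = 1/2 with slerp weights a = sin((1−f)δ)/sin δ ≈ 1.136, b = sin(fδ)/sin δ ≈ 1.136.
p = a·p₁ + b·p₂ ≈ (-0.321, 0.927, -0.195); φ = arcsin(p_z) ≈ -11.24°, λ = atan2(p_y, p_x) ≈ 109.12°.

≈ lat 11°S, lon 109°E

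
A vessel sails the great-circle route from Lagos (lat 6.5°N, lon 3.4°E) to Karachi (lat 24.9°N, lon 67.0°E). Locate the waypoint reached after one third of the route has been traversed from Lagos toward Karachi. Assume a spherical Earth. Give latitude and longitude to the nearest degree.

From cos δ = sin φ₁ sin φ₂ + cos φ₁ cos φ₂ cos Δλ, the central angle is δ ≈ 1.106 rad (63.4°).
Interpolate at f = 1/3 with slerp weights a = sin((1−f)δ)/sin δ ≈ 0.752, b = sin(fδ)/sin δ ≈ 0.403.
p = a·p₁ + b·p₂ ≈ (0.889, 0.381, 0.255); φ = arcsin(p_z) ≈ 14.77°, λ = atan2(p_y, p_x) ≈ 23.20°.

≈ lat 15°N, lon 23°E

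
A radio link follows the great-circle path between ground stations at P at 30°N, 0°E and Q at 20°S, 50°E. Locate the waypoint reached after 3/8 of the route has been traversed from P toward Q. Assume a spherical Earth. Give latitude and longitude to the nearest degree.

Convert each endpoint to a unit vector on the sphere (x = cos φ cos λ, y = cos φ sin λ, z = sin φ).
The central angle between the endpoints is δ = arccos(p₁·p₂) ≈ 1.211 rad (69.4°).
Interpolate at f = 3/8 with slerp weights a = sin((1−f)δ)/sin δ ≈ 0.734, b = sin(fδ)/sin δ ≈ 0.469.
p = a·p₁ + b·p₂ ≈ (0.918, 0.337, 0.207); φ = arcsin(p_z) ≈ 11.92°, λ = atan2(p_y, p_x) ≈ 20.17°.

≈ 12°N, 20°E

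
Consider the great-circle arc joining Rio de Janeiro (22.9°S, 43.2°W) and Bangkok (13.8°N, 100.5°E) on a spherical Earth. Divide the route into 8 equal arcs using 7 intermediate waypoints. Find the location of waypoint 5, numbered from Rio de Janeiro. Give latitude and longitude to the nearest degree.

Convert each endpoint to a unit vector on the sphere (x = cos φ cos λ, y = cos φ sin λ, z = sin φ).
The central angle between the endpoints is δ = arccos(p₁·p₂) ≈ 2.521 rad (144.5°).
Interpolate at f = 5/8 with slerp weights a = sin((1−f)δ)/sin δ ≈ 1.395, b = sin(fδ)/sin δ ≈ 1.721.
p = a·p₁ + b·p₂ ≈ (0.632, 0.763, -0.132); φ = arcsin(p_z) ≈ -7.61°, λ = atan2(p_y, p_x) ≈ 50.36°.

≈ (8°S, 50°E)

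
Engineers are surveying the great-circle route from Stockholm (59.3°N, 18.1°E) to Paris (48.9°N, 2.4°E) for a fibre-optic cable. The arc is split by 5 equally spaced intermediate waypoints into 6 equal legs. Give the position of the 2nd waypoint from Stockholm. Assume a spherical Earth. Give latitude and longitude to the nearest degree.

≈ 56°N, 12°E

Convert each endpoint to a unit vector on the sphere (x = cos φ cos λ, y = cos φ sin λ, z = sin φ).
The central angle between the endpoints is δ = arccos(p₁·p₂) ≈ 0.241 rad (13.8°).
Interpolate at f = 2/6 with slerp weights a = sin((1−f)δ)/sin δ ≈ 0.670, b = sin(fδ)/sin δ ≈ 0.336.
p = a·p₁ + b·p₂ ≈ (0.546, 0.116, 0.830); φ = arcsin(p_z) ≈ 56.07°, λ = atan2(p_y, p_x) ≈ 11.95°.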